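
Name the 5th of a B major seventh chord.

F-sharp

B major seventh is built on B; its 5th is a perfect 5th above the root.
A fifth above B uses the letter F, and the perfect 5th above B is F-sharp.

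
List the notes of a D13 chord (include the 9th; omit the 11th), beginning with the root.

D, F#, A, C, E, B

D13: dominant thirteenth on D.
D — root
F# — major 3rd
A — perfect 5th
C — minor 7th
E — major 9th
B — major 13th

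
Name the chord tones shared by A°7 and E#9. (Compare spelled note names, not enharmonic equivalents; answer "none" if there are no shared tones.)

none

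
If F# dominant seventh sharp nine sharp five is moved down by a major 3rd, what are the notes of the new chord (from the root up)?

D, F♯, A♯, C, E♯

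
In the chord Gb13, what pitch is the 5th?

Gb13 is built on Gb; its 5th is a perfect 5th above the root.
A fifth above G uses the letter D, and the perfect 5th above Gb is Db.

Db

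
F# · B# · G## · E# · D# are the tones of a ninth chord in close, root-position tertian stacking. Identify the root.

E#

Arranged so that each adjacent pair is a third by letter name: E# – G## – B# – D# – F#.
The bottom of that stack, E#, is the root (this is E# dominant seventh flat nine).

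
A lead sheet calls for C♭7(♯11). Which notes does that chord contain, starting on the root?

Cb Eb Gb Bbb F

C♭7(♯11): dominant seventh sharp eleven on Cb.
Cb — root
Eb — major 3rd
Gb — perfect 5th
Bbb — minor 7th
F — augmented 11th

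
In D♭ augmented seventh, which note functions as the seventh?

C♭

Root of D♭ augmented seventh = D♭. The 7th is a minor 7th: D♭ up a minor 7th → C♭.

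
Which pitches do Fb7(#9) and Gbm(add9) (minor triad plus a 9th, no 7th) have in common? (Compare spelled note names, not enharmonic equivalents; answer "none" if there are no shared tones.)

Fb7(#9) = Fb, Ab, Cb, Ebb, G.
Gbm(add9) = Gb, Bbb, Db, Ab.
Shared: Ab.

Ab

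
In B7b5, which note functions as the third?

D#

Root of B7b5 = B. The 3rd is a major 3rd: B up a major 3rd → D#.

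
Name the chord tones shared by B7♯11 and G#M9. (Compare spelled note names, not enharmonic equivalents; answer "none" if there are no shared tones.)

D♯

B7♯11: B D♯ F♯ A E♯
G#M9: G♯ B♯ D♯ F𝄪 A♯
Common to both → D♯.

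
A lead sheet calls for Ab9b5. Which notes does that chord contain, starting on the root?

Ab C Ebb Gb Bb

Ab9b5: dominant ninth flat five on Ab.
- root: Ab
- major 3rd: C
- diminished 5th: Ebb
- minor 7th: Gb
- major 9th: Bb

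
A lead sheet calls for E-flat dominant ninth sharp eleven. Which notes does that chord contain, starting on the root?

E-flat, G, B-flat, D-flat, F, A

E-flat dominant ninth sharp eleven: dominant ninth sharp eleven on E-flat.
Root: E-flat
Major 3rd (3rd): G
Perfect 5th (5th): B-flat
Minor 7th (7th): D-flat
Major 9th (9th): F
Augmented 11th (11th): A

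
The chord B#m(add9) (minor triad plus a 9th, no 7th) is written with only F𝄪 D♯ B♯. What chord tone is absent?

B#m(add9) = B♯, D♯, F𝄪, C𝄪. The voicing lacks the 9th (major 9th), C𝄪.

C𝄪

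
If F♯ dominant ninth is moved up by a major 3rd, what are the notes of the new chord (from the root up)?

F# up a major 3rd → A#. New chord: A# dominant ninth.
root → A#
3rd (major 3rd) → C##
5th (perfect 5th) → E#
7th (minor 7th) → G#
9th (major 9th) → B#

A#, C##, E#, G#, B#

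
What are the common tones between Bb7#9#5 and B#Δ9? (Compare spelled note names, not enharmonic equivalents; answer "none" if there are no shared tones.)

none

Bb7#9#5: B♭ D F♯ A♭ C♯
B#Δ9: B♯ D𝄪 F𝄪 A𝄪 C𝄪
Common to both → none.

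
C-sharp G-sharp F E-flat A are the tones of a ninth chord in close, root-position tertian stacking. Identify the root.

F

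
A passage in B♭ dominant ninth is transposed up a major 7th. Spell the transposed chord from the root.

Transposed root: Bb → A (major 7th up). So we spell A dominant ninth:
Root: A
Major 3rd (3rd): C#
Perfect 5th (5th): E
Minor 7th (7th): G
Major 9th (9th): B

A  C#  E  G  B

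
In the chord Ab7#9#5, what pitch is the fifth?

E

Ab7#9#5 is built on Ab; its 5th is an augmented 5th above the root.
A fifth above A uses the letter E, and the augmented 5th above Ab is E.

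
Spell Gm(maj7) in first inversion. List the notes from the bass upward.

B♭ D F♯ G

In root position, Gm(maj7) is G–B♭–D–F♯.
First inversion puts the third (B♭) in the bass.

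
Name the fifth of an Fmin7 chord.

Fmin7 is built on F; its 5th is a perfect 5th above the root.
A fifth above F uses the letter C, and the perfect 5th above F is C.

C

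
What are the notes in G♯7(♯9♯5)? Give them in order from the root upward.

Root G#, quality dominant seventh sharp nine sharp five:
root → G#
3rd (major 3rd) → B#
5th (augmented 5th) → D##
7th (minor 7th) → F#
9th (augmented 9th) → A##

G#, B#, D##, F#, A##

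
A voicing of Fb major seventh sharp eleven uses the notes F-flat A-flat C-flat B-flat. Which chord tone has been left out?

E-flat

Fb major seventh sharp eleven = F-flat, A-flat, C-flat, E-flat, B-flat. The voicing lacks the 7th (major 7th), E-flat.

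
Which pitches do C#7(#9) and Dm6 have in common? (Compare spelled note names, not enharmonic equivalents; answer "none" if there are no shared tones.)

C#7(#9): C# E# G# B D##
Dm6: D F A B
Common to both → B.

B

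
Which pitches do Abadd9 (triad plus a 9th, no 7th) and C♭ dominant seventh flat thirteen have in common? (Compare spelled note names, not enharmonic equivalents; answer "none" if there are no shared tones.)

Abadd9 = Ab, C, Eb, Bb.
C♭ dominant seventh flat thirteen = Cb, Eb, Gb, Bbb, Abb.
Shared: Eb.

Eb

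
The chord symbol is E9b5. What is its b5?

B♭

E9b5 is built on E; its 5th is a diminished 5th above the root.
A fifth above E uses the letter B, and the diminished 5th above E is B♭.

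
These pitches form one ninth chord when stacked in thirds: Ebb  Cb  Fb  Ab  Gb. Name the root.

Stacking in thirds gives Fb – Ab – Cb – Ebb – Gb, so Fb is the root — Fb dominant ninth.

Fb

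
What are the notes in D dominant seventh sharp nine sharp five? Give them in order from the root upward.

D dominant seventh sharp nine sharp five is a dominant seventh sharp nine sharp five built on D.
root → D
3rd (major 3rd) → F-sharp
5th (augmented 5th) → A-sharp
7th (minor 7th) → C
9th (augmented 9th) → E-sharp

D – F-sharp – A-sharp – C – E-sharp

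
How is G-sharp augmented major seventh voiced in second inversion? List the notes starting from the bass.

D𝄪, F𝄪, G♯, B♯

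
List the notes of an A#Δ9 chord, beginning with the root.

A#Δ9 is a major ninth built on A#.
A# — root
C## — major 3rd
E# — perfect 5th
G## — major 7th
B# — major 9th

A# C## E# G## B#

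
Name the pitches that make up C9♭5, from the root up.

C, E, Gb, Bb, D

Root C, quality dominant ninth flat five:
Root: C
Major 3rd (3rd): E
Diminished 5th (5th): Gb
Minor 7th (7th): Bb
Major 9th (9th): D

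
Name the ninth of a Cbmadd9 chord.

Db

Cbmadd9 is built on Cb; its 9th is a major 9th above the root.
A second above C uses the letter D, and the major 9th above Cb is Db.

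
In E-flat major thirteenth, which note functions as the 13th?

C

Root of E-flat major thirteenth = E-flat. The 13th is a major 13th: E-flat up a major 13th → C.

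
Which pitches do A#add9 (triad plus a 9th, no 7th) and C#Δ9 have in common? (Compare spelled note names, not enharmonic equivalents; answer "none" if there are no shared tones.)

A#add9 = A#, C##, E#, B#.
C#Δ9 = C#, E#, G#, B#, D#.
Shared: E#, B#.

E# B#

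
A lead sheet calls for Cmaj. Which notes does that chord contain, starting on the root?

C E G

Root C, quality major triad:
root → C
3rd (major 3rd) → E
5th (perfect 5th) → G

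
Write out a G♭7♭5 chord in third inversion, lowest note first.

Fb – Gb – Bb – Dbb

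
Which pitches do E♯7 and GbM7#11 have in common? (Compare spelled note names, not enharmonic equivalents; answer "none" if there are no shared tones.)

none

E♯7: E# G## B# D#
GbM7#11: Gb Bb Db F C
Common to both → none.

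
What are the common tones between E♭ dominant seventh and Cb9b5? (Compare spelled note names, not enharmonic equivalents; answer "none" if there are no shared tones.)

E♭ dominant seventh: Eb G Bb Db
Cb9b5: Cb Eb Gbb Bbb Db
Common to both → Eb, Db.

Eb – Db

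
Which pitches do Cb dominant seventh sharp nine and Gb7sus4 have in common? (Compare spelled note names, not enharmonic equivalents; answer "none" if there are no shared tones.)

Cb dominant seventh sharp nine = Cb, Eb, Gb, Bbb, D.
Gb7sus4 = Gb, Cb, Db, Fb.
Shared: Cb, Gb.

Cb Gb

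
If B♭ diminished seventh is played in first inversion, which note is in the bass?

B♭ diminished seventh = B-flat–D-flat–F-flat–A-double-flat. First inversion → third in the bass = D-flat.

D-flat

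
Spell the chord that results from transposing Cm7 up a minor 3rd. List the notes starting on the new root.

E♭ – G♭ – B♭ – D♭

C up a minor 3rd → E♭. New chord: E♭ minor seventh.
Root: E♭
Minor 3rd (3rd): G♭
Perfect 5th (5th): B♭
Minor 7th (7th): D♭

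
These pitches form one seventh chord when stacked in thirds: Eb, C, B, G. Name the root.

C

Arranged so that each adjacent pair is a third by letter name: C – Eb – G – B.
The bottom of that stack, C, is the root (this is C minor-major seventh).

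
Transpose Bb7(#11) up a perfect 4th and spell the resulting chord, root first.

Eb, G, Bb, Db, A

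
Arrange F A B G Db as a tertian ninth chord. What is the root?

G

Stacking in thirds gives G – B – Db – F – A, so G is the root — G dominant ninth flat five.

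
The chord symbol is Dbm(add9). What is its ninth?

Root of Dbm(add9) = Db. The 9th is a major 9th: Db up a major 9th → Eb.

Eb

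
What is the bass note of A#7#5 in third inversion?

A#7#5 in root position is A#–C##–E##–G#.
Third inversion places the seventh in the bass, which is G#.

G#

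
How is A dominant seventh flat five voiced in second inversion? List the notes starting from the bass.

Eb, G, A, C#

A dominant seventh flat five = A–C#–Eb–G; second inversion → fifth (Eb) lowest.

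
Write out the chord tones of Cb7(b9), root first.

Cb7(b9): dominant seventh flat nine on Cb.
- root: Cb
- major 3rd: Eb
- perfect 5th: Gb
- minor 7th: Bbb
- minor 9th: Dbb

Cb – Eb – Gb – Bbb – Dbb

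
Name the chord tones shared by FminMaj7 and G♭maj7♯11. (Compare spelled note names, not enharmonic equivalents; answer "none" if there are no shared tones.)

FminMaj7: F Ab C E
G♭maj7♯11: Gb Bb Db F C
Common to both → F, C.

F, C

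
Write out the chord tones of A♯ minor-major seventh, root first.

A-sharp, C-sharp, E-sharp, G-double-sharp

A♯ minor-major seventh: minor-major seventh on A-sharp.
- root: A-sharp
- minor 3rd: C-sharp
- perfect 5th: E-sharp
- major 7th: G-double-sharp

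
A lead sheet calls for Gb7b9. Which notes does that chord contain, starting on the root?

Gb Bb Db Fb Abb

Gb7b9: dominant seventh flat nine on Gb.
Gb — root
Bb — major 3rd
Db — perfect 5th
Fb — minor 7th
Abb — minor 9th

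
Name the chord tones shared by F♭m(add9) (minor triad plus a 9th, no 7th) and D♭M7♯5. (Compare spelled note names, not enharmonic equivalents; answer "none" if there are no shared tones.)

none

F♭m(add9): F♭ A𝄫 C♭ G♭
D♭M7♯5: D♭ F A C
Common to both → none.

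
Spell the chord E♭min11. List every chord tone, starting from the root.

E♭min11 is a minor eleventh built on Eb.
- root: Eb
- minor 3rd: Gb
- perfect 5th: Bb
- minor 7th: Db
- major 9th: F
- perfect 11th: Ab

Eb Gb Bb Db F Ab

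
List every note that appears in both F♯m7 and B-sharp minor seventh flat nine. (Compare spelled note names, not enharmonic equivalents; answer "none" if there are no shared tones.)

C♯

F♯m7 = F♯, A, C♯, E.
B-sharp minor seventh flat nine = B♯, D♯, F𝄪, A♯, C♯.
Shared: C♯.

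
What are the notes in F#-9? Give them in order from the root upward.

Root F#, quality minor ninth:
F# — root
A — minor 3rd
C# — perfect 5th
E — minor 7th
G# — major 9th

F#  A  C#  E  G#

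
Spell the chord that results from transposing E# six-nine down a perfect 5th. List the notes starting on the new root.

A perfect 5th down from E♯ is A♯, so the new chord is A♯ six-nine.
Root: A♯
Major 3rd (3rd): C𝄪
Perfect 5th (5th): E♯
Major 6th (6th): F𝄪
Major 9th (9th): B♯

A♯ – C𝄪 – E♯ – F𝄪 – B♯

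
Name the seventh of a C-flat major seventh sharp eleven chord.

B♭

C-flat major seventh sharp eleven is built on C♭; its 7th is a major 7th above the root.
A seventh above C uses the letter B, and the major 7th above C♭ is B♭.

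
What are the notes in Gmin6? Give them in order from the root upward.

Root G, quality minor sixth:
G — root
Bb — minor 3rd
D — perfect 5th
E — major 6th

G – Bb – D – E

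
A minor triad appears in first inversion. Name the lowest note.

A minor triad = A–C–E. First inversion → third in the bass = C.

C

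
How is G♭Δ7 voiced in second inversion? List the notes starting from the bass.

D♭ F G♭ B♭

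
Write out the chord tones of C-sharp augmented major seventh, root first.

C-sharp E-sharp G-double-sharp B-sharp

Root C-sharp, quality augmented major seventh:
Root: C-sharp
Major 3rd (3rd): E-sharp
Augmented 5th (5th): G-double-sharp
Major 7th (7th): B-sharp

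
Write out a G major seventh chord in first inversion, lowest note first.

G major seventh = G–B–D–F-sharp; first inversion → third (B) lowest.

B, D, F-sharp, G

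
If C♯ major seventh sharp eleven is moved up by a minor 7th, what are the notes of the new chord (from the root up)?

Transposed root: C-sharp → B (minor 7th up). So we spell B major seventh sharp eleven:
root → B
3rd (major 3rd) → D-sharp
5th (perfect 5th) → F-sharp
7th (major 7th) → A-sharp
11th (augmented 11th) → E-sharp

B D-sharp F-sharp A-sharp E-sharp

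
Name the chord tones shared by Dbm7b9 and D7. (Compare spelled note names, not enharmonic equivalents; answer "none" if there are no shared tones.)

none

Dbm7b9 = D♭, F♭, A♭, C♭, E𝄫.
D7 = D, F♯, A, C.
Shared: none.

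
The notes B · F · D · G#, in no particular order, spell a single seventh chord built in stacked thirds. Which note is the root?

G#

Stacking in thirds gives G# – B – D – F, so G# is the root — G# diminished seventh.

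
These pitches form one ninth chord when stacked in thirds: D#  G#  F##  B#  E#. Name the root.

E#

Stacking in thirds gives E# – G# – B# – D# – F##, so E# is the root — E# minor ninth.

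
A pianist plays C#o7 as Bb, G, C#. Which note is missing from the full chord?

C#o7 = C#, E, G, Bb. The voicing lacks the 3rd (minor 3rd), E.

E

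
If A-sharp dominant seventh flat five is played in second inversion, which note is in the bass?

A-sharp dominant seventh flat five = A-sharp–C-double-sharp–E–G-sharp. Second inversion → fifth in the bass = E.

E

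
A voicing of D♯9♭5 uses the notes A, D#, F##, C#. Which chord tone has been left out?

D♯9♭5 = D#, F##, A, C#, E#. The voicing lacks the 9th (major 9th), E#.

E#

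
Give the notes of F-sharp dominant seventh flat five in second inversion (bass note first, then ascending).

In root position, F-sharp dominant seventh flat five is F-sharp–A-sharp–C–E.
Second inversion puts the fifth (C) in the bass.

C E F-sharp A-sharp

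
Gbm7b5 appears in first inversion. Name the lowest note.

Bbb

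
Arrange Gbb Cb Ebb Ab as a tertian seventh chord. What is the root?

Stacking in thirds gives Ab – Cb – Ebb – Gbb, so Ab is the root — Ab diminished seventh.

Ab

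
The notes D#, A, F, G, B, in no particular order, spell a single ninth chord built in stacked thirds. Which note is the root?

Arranged so that each adjacent pair is a third by letter name: G – B – D# – F – A.
The bottom of that stack, G, is the root (this is G dominant ninth sharp five).

G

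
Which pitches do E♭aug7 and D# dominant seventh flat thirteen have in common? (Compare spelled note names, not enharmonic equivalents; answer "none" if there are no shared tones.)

B

E♭aug7 = Eb, G, B, Db.
D# dominant seventh flat thirteen = D#, F##, A#, C#, B.
Shared: B.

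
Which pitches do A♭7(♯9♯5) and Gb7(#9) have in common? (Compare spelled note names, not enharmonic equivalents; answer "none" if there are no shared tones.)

A♭7(♯9♯5) = Ab, C, E, Gb, B.
Gb7(#9) = Gb, Bb, Db, Fb, A.
Shared: Gb.

Gb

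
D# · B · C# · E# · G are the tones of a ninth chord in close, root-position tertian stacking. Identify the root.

C#

Arranged so that each adjacent pair is a third by letter name: C# – E# – G – B – D#.
The bottom of that stack, C#, is the root (this is C# dominant ninth flat five).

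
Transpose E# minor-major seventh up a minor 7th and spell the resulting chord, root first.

Transposed root: E# → D# (minor 7th up). So we spell D# minor-major seventh:
root → D#
3rd (minor 3rd) → F#
5th (perfect 5th) → A#
7th (major 7th) → C##

D#, F#, A#, C##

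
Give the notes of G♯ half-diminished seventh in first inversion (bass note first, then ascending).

B, D, F♯, G♯

In root position, G♯ half-diminished seventh is G♯–B–D–F♯.
First inversion puts the third (B) in the bass.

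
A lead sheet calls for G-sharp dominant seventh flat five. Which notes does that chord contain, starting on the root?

G-sharp dominant seventh flat five: dominant seventh flat five on G♯.
Root: G♯
Major 3rd (3rd): B♯
Diminished 5th (5th): D
Minor 7th (7th): F♯

G♯, B♯, D, F♯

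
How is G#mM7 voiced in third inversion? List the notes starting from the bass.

G#mM7 = G♯–B–D♯–F𝄪; third inversion → seventh (F𝄪) lowest.

F𝄪  G♯  B  D♯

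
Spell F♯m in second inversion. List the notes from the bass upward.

C# F# A

In root position, F♯m is F#–A–C#.
Second inversion puts the fifth (C#) in the bass.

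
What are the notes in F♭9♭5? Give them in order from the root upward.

F♭9♭5: dominant ninth flat five on Fb.
Root: Fb
Major 3rd (3rd): Ab
Diminished 5th (5th): Cbb
Minor 7th (7th): Ebb
Major 9th (9th): Gb

Fb, Ab, Cbb, Ebb, Gb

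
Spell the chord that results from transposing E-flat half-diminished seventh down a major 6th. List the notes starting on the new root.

Transposed root: E-flat → G-flat (major 6th down). So we spell G-flat half-diminished seventh:
root → G-flat
3rd (minor 3rd) → B-double-flat
5th (diminished 5th) → D-double-flat
7th (minor 7th) → F-flat

G-flat  B-double-flat  D-double-flat  F-flat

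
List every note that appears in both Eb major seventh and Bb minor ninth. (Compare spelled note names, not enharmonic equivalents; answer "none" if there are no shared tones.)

B-flat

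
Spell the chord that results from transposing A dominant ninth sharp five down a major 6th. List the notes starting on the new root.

C E G# Bb D

Transposed root: A → C (major 6th down). So we spell C dominant ninth sharp five:
- root: C
- major 3rd: E
- augmented 5th: G#
- minor 7th: Bb
- major 9th: D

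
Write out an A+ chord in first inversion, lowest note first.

A+ = A–C#–E#; first inversion → third (C#) lowest.

C#, E#, A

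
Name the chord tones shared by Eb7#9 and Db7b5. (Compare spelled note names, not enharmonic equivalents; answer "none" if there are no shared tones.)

Eb7#9 = E♭, G, B♭, D♭, F♯.
Db7b5 = D♭, F, A𝄫, C♭.
Shared: D♭.

D♭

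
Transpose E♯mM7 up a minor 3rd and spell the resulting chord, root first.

Transposed root: E# → G# (minor 3rd up). So we spell G# minor-major seventh:
G# — root
B — minor 3rd
D# — perfect 5th
F## — major 7th

G#, B, D#, F##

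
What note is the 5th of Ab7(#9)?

Root of Ab7(#9) = A♭. The 5th is a perfect 5th: A♭ up a perfect 5th → E♭.

E♭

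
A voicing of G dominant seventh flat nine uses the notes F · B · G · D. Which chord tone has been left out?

G dominant seventh flat nine = G, B, D, F, Ab. The voicing lacks the 9th (minor 9th), Ab.

Ab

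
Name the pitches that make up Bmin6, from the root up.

Root B, quality minor sixth:
B — root
D — minor 3rd
F# — perfect 5th
G# — major 6th

B, D, F#, G#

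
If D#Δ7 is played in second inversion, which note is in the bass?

A#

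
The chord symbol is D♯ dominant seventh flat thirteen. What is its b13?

Root of D♯ dominant seventh flat thirteen = D#. The 13th is a minor 13th: D# up a minor 13th → B.

B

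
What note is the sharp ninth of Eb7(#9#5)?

F#

Root of Eb7(#9#5) = Eb. The 9th is an augmented 9th: Eb up an augmented 9th → F#.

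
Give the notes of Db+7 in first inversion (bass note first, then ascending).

In root position, Db+7 is Db–F–A–Cb.
First inversion puts the third (F) in the bass.

F, A, Cb, Db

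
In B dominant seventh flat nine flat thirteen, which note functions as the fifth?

F♯

Root of B dominant seventh flat nine flat thirteen = B. The 5th is a perfect 5th: B up a perfect 5th → F♯.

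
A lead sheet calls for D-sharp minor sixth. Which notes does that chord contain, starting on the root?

D-sharp, F-sharp, A-sharp, B-sharp

D-sharp minor sixth is a minor sixth built on D-sharp.
D-sharp — root
F-sharp — minor 3rd
A-sharp — perfect 5th
B-sharp — major 6th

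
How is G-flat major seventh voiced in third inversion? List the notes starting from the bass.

F, G-flat, B-flat, D-flat

In root position, G-flat major seventh is G-flat–B-flat–D-flat–F.
Third inversion puts the seventh (F) in the bass.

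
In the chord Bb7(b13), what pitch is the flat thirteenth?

Bb7(b13) is built on Bb; its 13th is a minor 13th above the root.
A sixth above B uses the letter G, and the minor 13th above Bb is Gb.

Gb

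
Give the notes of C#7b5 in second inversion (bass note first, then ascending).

G, B, C#, E#

In root position, C#7b5 is C#–E#–G–B.
Second inversion puts the fifth (G) in the bass.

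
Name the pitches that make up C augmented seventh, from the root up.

C augmented seventh is an augmented seventh built on C.
C — root
E — major 3rd
G-sharp — augmented 5th
B-flat — minor 7th

C, E, G-sharp, B-flat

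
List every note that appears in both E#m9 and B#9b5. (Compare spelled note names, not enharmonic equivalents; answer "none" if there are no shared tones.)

B#

E#m9 = E#, G#, B#, D#, F##.
B#9b5 = B#, D##, F#, A#, C##.
Shared: B#.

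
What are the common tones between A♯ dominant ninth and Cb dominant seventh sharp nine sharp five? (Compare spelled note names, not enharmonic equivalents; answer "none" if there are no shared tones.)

none

A♯ dominant ninth: A-sharp C-double-sharp E-sharp G-sharp B-sharp
Cb dominant seventh sharp nine sharp five: C-flat E-flat G B-double-flat D
Common to both → none.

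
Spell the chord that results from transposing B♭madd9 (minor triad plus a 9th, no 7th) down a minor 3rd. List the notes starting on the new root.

B♭ down a minor 3rd → G. New chord: G minor added-ninth.
G — root
B♭ — minor 3rd
D — perfect 5th
A — major 9th

G  B♭  D  A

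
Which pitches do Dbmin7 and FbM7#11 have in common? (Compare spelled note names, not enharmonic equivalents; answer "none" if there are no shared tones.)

Dbmin7: Db Fb Ab Cb
FbM7#11: Fb Ab Cb Eb Bb
Common to both → Fb, Ab, Cb.

Fb Ab Cb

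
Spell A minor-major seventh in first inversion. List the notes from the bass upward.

A minor-major seventh = A–C–E–G#; first inversion → third (C) lowest.

C E G# A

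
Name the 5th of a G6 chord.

D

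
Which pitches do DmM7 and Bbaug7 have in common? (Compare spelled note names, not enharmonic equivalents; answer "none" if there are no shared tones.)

D

DmM7: D F A C#
Bbaug7: Bb D F# Ab
Common to both → D.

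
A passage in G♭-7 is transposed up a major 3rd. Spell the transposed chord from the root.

Bb Db F Ab

Transposed root: Gb → Bb (major 3rd up). So we spell Bb minor seventh:
- root: Bb
- minor 3rd: Db
- perfect 5th: F
- minor 7th: Ab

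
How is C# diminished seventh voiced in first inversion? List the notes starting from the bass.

E, G, Bb, C#

C# diminished seventh = C#–E–G–Bb; first inversion → third (E) lowest.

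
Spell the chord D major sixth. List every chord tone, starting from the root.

D major sixth is a major sixth built on D.
root → D
3rd (major 3rd) → F♯
5th (perfect 5th) → A
6th (major 6th) → B

D, F♯, A, B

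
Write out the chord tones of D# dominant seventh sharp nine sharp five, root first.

Root D#, quality dominant seventh sharp nine sharp five:
D# — root
F## — major 3rd
A## — augmented 5th
C# — minor 7th
E## — augmented 9th

D#, F##, A##, C#, E##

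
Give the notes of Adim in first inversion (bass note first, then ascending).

C Eb A

In root position, Adim is A–C–Eb.
First inversion puts the third (C) in the bass.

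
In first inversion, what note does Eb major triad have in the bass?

G

Eb major triad = E-flat–G–B-flat. First inversion → third in the bass = G.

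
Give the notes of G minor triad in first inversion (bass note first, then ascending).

In root position, G minor triad is G–B♭–D.
First inversion puts the third (B♭) in the bass.

B♭, D, G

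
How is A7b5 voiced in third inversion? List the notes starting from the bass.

A7b5 = A–C#–Eb–G; third inversion → seventh (G) lowest.

G – A – C# – Eb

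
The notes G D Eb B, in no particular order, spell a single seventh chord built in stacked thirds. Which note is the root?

Eb

Stacking in thirds gives Eb – G – B – D, so Eb is the root — Eb augmented major seventh.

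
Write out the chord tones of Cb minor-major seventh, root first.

C♭ – E𝄫 – G♭ – B♭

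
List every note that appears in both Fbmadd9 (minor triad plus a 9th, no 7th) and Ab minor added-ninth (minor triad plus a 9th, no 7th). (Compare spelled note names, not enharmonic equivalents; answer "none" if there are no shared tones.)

Fbmadd9: F♭ A𝄫 C♭ G♭
Ab minor added-ninth: A♭ C♭ E♭ B♭
Common to both → C♭.

C♭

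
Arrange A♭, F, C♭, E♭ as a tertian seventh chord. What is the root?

F

Stacking in thirds gives F – A♭ – C♭ – E♭, so F is the root — F half-diminished seventh.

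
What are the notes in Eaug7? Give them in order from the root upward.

Eaug7 is an augmented seventh built on E.
- root: E
- major 3rd: G#
- augmented 5th: B#
- minor 7th: D

E  G#  B#  D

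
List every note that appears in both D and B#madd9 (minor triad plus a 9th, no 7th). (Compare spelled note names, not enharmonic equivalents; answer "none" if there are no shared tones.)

none

D: D F♯ A
B#madd9: B♯ D♯ F𝄪 C𝄪
Common to both → none.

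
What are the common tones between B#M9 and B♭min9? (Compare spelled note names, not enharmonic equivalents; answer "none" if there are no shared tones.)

none

B#M9: B# D## F## A## C##
B♭min9: Bb Db F Ab C
Common to both → none.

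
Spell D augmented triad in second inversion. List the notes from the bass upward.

In root position, D augmented triad is D–F♯–A♯.
Second inversion puts the fifth (A♯) in the bass.

A♯, D, F♯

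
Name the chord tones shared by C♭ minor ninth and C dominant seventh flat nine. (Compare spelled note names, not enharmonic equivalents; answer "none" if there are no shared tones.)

D-flat

C♭ minor ninth = C-flat, E-double-flat, G-flat, B-double-flat, D-flat.
C dominant seventh flat nine = C, E, G, B-flat, D-flat.
Shared: D-flat.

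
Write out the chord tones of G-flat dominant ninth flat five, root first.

Gb  Bb  Dbb  Fb  Ab

G-flat dominant ninth flat five: dominant ninth flat five on Gb.
Root: Gb
Major 3rd (3rd): Bb
Diminished 5th (5th): Dbb
Minor 7th (7th): Fb
Major 9th (9th): Ab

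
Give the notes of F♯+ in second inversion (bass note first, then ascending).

In root position, F♯+ is F#–A#–C##.
Second inversion puts the fifth (C##) in the bass.

C## F# A#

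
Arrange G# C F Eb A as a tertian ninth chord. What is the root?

Arranged so that each adjacent pair is a third by letter name: F – A – C – Eb – G#.
The bottom of that stack, F, is the root (this is F dominant seventh sharp nine).

F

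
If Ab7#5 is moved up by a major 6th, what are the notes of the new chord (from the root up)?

Transposed root: A♭ → F (major 6th up). So we spell F augmented seventh:
root → F
3rd (major 3rd) → A
5th (augmented 5th) → C♯
7th (minor 7th) → E♭

F, A, C♯, E♭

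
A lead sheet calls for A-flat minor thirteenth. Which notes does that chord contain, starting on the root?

A-flat minor thirteenth: minor thirteenth on A-flat.
- root: A-flat
- minor 3rd: C-flat
- perfect 5th: E-flat
- minor 7th: G-flat
- major 9th: B-flat
- perfect 11th: D-flat
- major 13th: F

A-flat – C-flat – E-flat – G-flat – B-flat – D-flat – F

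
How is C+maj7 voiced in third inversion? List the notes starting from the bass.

In root position, C+maj7 is C–E–G#–B.
Third inversion puts the seventh (B) in the bass.

B, C, E, G#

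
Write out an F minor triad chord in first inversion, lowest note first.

A-flat, C, F

F minor triad = F–A-flat–C; first inversion → third (A-flat) lowest.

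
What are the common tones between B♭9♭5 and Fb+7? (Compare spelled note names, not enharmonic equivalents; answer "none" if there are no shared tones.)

F♭, A♭, C

B♭9♭5: B♭ D F♭ A♭ C
Fb+7: F♭ A♭ C E𝄫
Common to both → F♭, A♭, C.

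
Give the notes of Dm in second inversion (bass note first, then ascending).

Dm = D–F–A; second inversion → fifth (A) lowest.

A D F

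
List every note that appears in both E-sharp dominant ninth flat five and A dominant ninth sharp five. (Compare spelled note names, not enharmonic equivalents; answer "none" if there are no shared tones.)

E-sharp  B

E-sharp dominant ninth flat five: E-sharp G-double-sharp B D-sharp F-double-sharp
A dominant ninth sharp five: A C-sharp E-sharp G B
Common to both → E-sharp, B.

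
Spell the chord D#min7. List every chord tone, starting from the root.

D# F# A# C#

D#min7: minor seventh on D#.
D# — root
F# — minor 3rd
A# — perfect 5th
C# — minor 7th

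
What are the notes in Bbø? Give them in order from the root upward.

Bb Db Fb Ab

Bbø: half-diminished seventh on Bb.
- root: Bb
- minor 3rd: Db
- diminished 5th: Fb
- minor 7th: Ab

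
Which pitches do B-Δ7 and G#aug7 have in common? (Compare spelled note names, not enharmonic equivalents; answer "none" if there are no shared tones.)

F♯

B-Δ7: B D F♯ A♯
G#aug7: G♯ B♯ D𝄪 F♯
Common to both → F♯.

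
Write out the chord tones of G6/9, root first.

G, B, D, E, A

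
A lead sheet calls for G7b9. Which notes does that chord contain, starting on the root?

Root G, quality dominant seventh flat nine:
- root: G
- major 3rd: B
- perfect 5th: D
- minor 7th: F
- minor 9th: A♭

G, B, D, F, A♭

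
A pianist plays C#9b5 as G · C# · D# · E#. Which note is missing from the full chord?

B

The full C#9b5 chord is C#, E#, G, B, D#.
Comparing with the voicing, the minor 7th (7th) — B — is absent.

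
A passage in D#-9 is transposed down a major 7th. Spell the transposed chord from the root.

E – G – B – D – F#

A major 7th down from D# is E, so the new chord is E minor ninth.
Root: E
Minor 3rd (3rd): G
Perfect 5th (5th): B
Minor 7th (7th): D
Major 9th (9th): F#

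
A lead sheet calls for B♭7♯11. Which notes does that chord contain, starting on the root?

Root Bb, quality dominant seventh sharp eleven:
Root: Bb
Major 3rd (3rd): D
Perfect 5th (5th): F
Minor 7th (7th): Ab
Augmented 11th (11th): E

Bb, D, F, Ab, E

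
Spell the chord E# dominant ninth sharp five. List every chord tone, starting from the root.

E# dominant ninth sharp five is a dominant ninth sharp five built on E#.
- root: E#
- major 3rd: G##
- augmented 5th: B##
- minor 7th: D#
- major 9th: F##

E#, G##, B##, D#, F##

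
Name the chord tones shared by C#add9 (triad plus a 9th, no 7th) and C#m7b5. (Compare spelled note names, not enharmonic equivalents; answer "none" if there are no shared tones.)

C♯

C#add9: C♯ E♯ G♯ D♯
C#m7b5: C♯ E G B
Common to both → C♯.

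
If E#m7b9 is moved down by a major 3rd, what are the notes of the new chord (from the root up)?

Transposed root: E♯ → C♯ (major 3rd down). So we spell C♯ minor seventh flat nine:
C♯ — root
E — minor 3rd
G♯ — perfect 5th
B — minor 7th
D — minor 9th

C♯ E G♯ B D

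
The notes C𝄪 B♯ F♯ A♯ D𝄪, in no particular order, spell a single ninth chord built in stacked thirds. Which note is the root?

B♯

Arranged so that each adjacent pair is a third by letter name: B♯ – D𝄪 – F♯ – A♯ – C𝄪.
The bottom of that stack, B♯, is the root (this is B♯ dominant ninth flat five).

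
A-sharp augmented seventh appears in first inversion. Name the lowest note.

C##

A-sharp augmented seventh in root position is A#–C##–E##–G#.
First inversion places the third in the bass, which is C##.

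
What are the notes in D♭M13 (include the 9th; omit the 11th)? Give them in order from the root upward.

Db, F, Ab, C, Eb, Bb

D♭M13 is a major thirteenth built on Db.
Db — root
F — major 3rd
Ab — perfect 5th
C — major 7th
Eb — major 9th
Bb — major 13th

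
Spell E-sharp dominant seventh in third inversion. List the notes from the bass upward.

D#  E#  G##  B#

E-sharp dominant seventh = E#–G##–B#–D#; third inversion → seventh (D#) lowest.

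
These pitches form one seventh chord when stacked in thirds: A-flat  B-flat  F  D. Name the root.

B-flat

Arranged so that each adjacent pair is a third by letter name: B-flat – D – F – A-flat.
The bottom of that stack, B-flat, is the root (this is B-flat dominant seventh).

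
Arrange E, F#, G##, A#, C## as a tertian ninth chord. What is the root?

F#

Arranged so that each adjacent pair is a third by letter name: F# – A# – C## – E – G##.
The bottom of that stack, F#, is the root (this is F# dominant seventh sharp nine sharp five).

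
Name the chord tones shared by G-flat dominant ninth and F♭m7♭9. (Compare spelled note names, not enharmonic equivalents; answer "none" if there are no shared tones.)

Fb

G-flat dominant ninth: Gb Bb Db Fb Ab
F♭m7♭9: Fb Abb Cb Ebb Gbb
Common to both → Fb.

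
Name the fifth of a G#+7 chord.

D##

G#+7 is built on G#; its 5th is an augmented 5th above the root.
A fifth above G uses the letter D, and the augmented 5th above G# is D##.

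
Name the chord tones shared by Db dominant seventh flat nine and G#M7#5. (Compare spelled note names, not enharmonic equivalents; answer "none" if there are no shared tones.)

none

Db dominant seventh flat nine: Db F Ab Cb Ebb
G#M7#5: G# B# D## F##
Common to both → none.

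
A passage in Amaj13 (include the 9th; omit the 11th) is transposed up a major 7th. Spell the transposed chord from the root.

G#  B#  D#  F##  A#  E#

Transposed root: A → G# (major 7th up). So we spell G# major thirteenth:
- root: G#
- major 3rd: B#
- perfect 5th: D#
- major 7th: F##
- major 9th: A#
- major 13th: E#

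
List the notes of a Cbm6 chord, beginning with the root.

Cbm6 is a minor sixth built on Cb.
- root: Cb
- minor 3rd: Ebb
- perfect 5th: Gb
- major 6th: Ab

Cb – Ebb – Gb – Ab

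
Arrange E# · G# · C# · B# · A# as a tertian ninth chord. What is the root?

A#

Arranged so that each adjacent pair is a third by letter name: A# – C# – E# – G# – B#.
The bottom of that stack, A#, is the root (this is A# minor ninth).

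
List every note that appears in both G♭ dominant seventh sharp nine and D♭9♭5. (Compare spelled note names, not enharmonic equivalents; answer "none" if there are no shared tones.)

G♭ dominant seventh sharp nine = Gb, Bb, Db, Fb, A.
D♭9♭5 = Db, F, Abb, Cb, Eb.
Shared: Db.

Db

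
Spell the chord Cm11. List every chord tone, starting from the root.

Cm11 is a minor eleventh built on C.
C — root
Eb — minor 3rd
G — perfect 5th
Bb — minor 7th
D — major 9th
F — perfect 11th

C Eb G Bb D F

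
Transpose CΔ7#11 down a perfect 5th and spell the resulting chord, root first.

A perfect 5th down from C is F, so the new chord is F major seventh sharp eleven.
F — root
A — major 3rd
C — perfect 5th
E — major 7th
B — augmented 11th

F A C E B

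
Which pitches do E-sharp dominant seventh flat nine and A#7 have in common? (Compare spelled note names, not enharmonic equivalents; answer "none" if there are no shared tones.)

E-sharp dominant seventh flat nine = E#, G##, B#, D#, F#.
A#7 = A#, C##, E#, G#.
Shared: E#.

E#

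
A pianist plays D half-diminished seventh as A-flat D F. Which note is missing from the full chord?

C

D half-diminished seventh = D, F, A-flat, C. The voicing lacks the 7th (minor 7th), C.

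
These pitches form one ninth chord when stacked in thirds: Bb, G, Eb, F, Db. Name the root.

Eb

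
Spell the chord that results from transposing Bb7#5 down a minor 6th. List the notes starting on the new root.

D – F# – A# – C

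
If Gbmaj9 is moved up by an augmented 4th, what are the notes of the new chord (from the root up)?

C E G B D

An augmented 4th up from Gb is C, so the new chord is C major ninth.
- root: C
- major 3rd: E
- perfect 5th: G
- major 7th: B
- major 9th: D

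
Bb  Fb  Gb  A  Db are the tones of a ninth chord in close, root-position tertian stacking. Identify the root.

Arranged so that each adjacent pair is a third by letter name: Gb – Bb – Db – Fb – A.
The bottom of that stack, Gb, is the root (this is Gb dominant seventh sharp nine).

Gb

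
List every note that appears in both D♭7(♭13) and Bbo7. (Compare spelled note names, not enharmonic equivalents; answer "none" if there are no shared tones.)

Db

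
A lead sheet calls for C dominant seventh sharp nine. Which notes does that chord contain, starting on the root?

C E G B-flat D-sharp

C dominant seventh sharp nine: dominant seventh sharp nine on C.
- root: C
- major 3rd: E
- perfect 5th: G
- minor 7th: B-flat
- augmented 9th: D-sharp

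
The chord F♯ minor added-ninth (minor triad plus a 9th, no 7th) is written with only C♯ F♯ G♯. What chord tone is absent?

A

F♯ minor added-ninth = F♯, A, C♯, G♯. The voicing lacks the 3rd (minor 3rd), A.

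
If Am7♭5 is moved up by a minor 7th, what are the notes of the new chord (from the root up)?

G  Bb  Db  F

A up a minor 7th → G. New chord: G half-diminished seventh.
G — root
Bb — minor 3rd
Db — diminished 5th
F — minor 7th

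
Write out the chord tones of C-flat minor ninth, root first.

C-flat minor ninth: minor ninth on Cb.
Cb — root
Ebb — minor 3rd
Gb — perfect 5th
Bbb — minor 7th
Db — major 9th

Cb, Ebb, Gb, Bbb, Db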